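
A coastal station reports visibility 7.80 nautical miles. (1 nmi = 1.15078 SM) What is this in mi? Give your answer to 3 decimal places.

1 nmi = 1.15078 SM, so 7.80 × 1.15078 = 8.976 SM.

8.976 SM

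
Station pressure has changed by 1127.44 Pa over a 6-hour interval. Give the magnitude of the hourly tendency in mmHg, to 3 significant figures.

1127.44 Pa / 6 h × 0.00750062 mmHg/Pa = 1.41 mmHg/h.

1.41 mmHg per hour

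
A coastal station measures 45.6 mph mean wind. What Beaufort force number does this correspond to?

45.6 mph = 20.4 m/s, which is Beaufort 8 (gale, 17.2–20.7 m/s).

Beaufort force 8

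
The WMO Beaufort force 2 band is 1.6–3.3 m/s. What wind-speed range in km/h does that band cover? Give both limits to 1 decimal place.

5.8 to 11.9 km/h

1.6–3.3 m/s × 3.6 = 5.8–11.9 km/h.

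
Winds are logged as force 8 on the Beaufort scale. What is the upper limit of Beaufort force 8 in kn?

Beaufort 8 (gale) spans 34–40 knots.

40 kt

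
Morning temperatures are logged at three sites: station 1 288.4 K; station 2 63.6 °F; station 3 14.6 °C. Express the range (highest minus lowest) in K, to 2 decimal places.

station 1: 288.4 K = 15.250 °C.
station 2: 63.6 °F = 17.556 °C.
Spread: 17.556 − 14.600 = 2.956 °C.

2.96 K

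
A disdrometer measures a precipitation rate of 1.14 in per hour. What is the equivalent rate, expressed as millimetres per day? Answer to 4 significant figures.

1.14 in/hour × 25.4 mm/in × 24 hour/day = 694.9 mm/day.

694.9 mm/day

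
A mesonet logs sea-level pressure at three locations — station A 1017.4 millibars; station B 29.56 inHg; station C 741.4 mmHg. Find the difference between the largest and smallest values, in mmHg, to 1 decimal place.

21.7 mmHg

station A: 1017.4 mb = 763.113 mmHg.
station B: 29.56 inHg = 750.824 mmHg.
Spread: 763.113 − 741.400 = 21.7 mmHg.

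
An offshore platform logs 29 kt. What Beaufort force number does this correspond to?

Beaufort force 7

29 kt lies in the Beaufort 7 band (near gale, 28–33 kt).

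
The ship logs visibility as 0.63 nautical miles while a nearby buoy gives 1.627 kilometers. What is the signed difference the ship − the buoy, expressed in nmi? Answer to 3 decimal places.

the buoy: 1.627 km = 0.87851 nmi.
Difference: 0.63000 − 0.87851 = -0.249 nmi.

-0.249 nmi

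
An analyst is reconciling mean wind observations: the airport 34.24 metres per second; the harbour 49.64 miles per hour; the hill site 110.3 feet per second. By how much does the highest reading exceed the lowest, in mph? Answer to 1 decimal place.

the airport: 34.24 m/s = 76.593 mph.
the hill site: 110.3 ft/s = 75.205 mph.
Spread: 76.593 − 49.640 = 27.0 mph.

27.0 mph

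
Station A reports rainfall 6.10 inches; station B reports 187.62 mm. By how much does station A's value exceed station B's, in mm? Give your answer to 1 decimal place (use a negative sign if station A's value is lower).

station A: 6.10 in = 154.940 mm.
Difference: 154.940 − 187.620 = -32.7 mm.

-32.7 mm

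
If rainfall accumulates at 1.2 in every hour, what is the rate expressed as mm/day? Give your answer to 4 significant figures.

731.5 mm/day

1.2 in/hour × 25.4 mm/in × 24 hour/day = 731.5 mm/day.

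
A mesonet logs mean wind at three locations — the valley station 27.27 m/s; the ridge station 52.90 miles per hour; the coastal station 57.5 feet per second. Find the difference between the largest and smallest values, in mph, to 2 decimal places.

21.80 mph

the valley station: 27.27 m/s = 61.0013 mph.
the coastal station: 57.5 ft/s = 39.2045 mph.
Spread: 61.0013 − 39.2045 = 21.80 mph.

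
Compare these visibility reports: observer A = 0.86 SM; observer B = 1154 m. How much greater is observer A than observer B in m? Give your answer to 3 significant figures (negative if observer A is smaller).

230 m

observer A: 0.86 SM = 1384.04 m.
Difference: 1384.04 − 1154.00 = 230 m.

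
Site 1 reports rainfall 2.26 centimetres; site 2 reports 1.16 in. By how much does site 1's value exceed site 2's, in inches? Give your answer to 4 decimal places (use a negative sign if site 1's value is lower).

-0.2702 in

site 1: 2.26 cm = 0.889764 in.
Difference: 0.889764 − 1.160000 = -0.2702 in.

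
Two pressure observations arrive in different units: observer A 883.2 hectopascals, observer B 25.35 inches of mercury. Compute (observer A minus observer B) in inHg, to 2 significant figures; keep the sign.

0.73 inHg

observer A: 883.2 hPa = 26.0809 inHg.
Difference: 26.0809 − 25.3500 = 0.73 inHg.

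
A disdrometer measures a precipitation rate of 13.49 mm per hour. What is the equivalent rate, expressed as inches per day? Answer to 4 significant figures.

13.49 mm/hour × 0.0393701 in/mm × 24 hour/day = 12.75 in/day.

12.75 in/day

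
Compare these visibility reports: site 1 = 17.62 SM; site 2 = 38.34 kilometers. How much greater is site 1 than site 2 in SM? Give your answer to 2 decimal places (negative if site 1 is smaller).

-6.20 SM

site 2: 38.34 km = 23.8234 SM.
Difference: 17.6200 − 23.8234 = -6.20 SM.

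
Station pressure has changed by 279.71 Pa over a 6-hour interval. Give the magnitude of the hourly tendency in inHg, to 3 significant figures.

0.0138 inHg per hour

279.71 Pa / 6 h × 0.0002953 inHg/Pa = 0.0138 inHg/h.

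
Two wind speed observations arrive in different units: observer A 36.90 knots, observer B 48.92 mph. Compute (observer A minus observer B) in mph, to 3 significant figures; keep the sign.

-6.46 mph

observer A: 36.90 kt = 42.4638 mph.
Difference: 42.4638 − 48.9200 = -6.46 mph.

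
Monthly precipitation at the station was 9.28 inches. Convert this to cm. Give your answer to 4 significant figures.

1 in = 2.54 cm, so 9.28 × 2.54 = 23.57 cm.

23.57 cm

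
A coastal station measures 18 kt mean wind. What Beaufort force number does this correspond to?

18 kt lies in the Beaufort 5 band (fresh breeze, 17–21 kt).

Beaufort force 5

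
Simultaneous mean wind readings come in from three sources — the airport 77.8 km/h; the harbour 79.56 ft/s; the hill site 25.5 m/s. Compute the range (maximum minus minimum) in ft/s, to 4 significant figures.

the airport: 77.8 km/h = 70.9026 ft/s.
the hill site: 25.5 m/s = 83.6614 ft/s.
Spread: 83.6614 − 70.9026 = 12.76 ft/s.

12.76 ft/s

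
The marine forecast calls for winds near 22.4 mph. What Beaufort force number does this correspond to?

Beaufort force 5

22.4 mph = 10.0 m/s, which is Beaufort 5 (fresh breeze, 8.0–10.7 m/s).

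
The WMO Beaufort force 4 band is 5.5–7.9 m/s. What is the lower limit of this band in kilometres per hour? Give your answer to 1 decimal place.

19.8 km/h

5.5–7.9 m/s × 3.6 = 19.8–28.4 km/h.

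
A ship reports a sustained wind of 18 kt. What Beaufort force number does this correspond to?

18 kt lies in the Beaufort 5 band (fresh breeze, 17–21 kt).

Beaufort force 5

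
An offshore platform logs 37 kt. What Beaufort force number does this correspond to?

37 kt lies in the Beaufort 8 band (gale, 34–40 kt).

Beaufort force 8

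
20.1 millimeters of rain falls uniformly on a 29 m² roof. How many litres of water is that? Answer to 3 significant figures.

1 mm over 1 m² is 1 L, so volume = 20.1 × 29 = 582.9 L ≈ 583 L.

583 litres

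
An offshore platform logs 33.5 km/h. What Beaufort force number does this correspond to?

33.5 km/h = 9.3 m/s, which is Beaufort 5 (fresh breeze, 8.0–10.7 m/s).

Beaufort force 5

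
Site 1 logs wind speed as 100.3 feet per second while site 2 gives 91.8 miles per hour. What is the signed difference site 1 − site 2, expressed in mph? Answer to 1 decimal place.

site 1: 100.3 ft/s = 68.386 mph.
Difference: 68.386 − 91.800 = -23.4 mph.

-23.4 mph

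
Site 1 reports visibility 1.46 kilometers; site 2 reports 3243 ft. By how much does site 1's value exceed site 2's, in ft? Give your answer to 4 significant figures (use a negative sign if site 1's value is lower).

site 1: 1.46 km = 4790.03 ft.
Difference: 4790.03 − 3243.00 = 1547 ft.

1547 ft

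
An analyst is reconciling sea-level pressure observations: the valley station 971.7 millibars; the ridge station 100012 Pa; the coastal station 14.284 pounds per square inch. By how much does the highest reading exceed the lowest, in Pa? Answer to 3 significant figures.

2840 Pa

the valley station: 971.7 mb = 97170.00 Pa.
the coastal station: 14.284 psi = 98484.71 Pa.
Spread: 100012.00 − 97170.00 = 2840 Pa.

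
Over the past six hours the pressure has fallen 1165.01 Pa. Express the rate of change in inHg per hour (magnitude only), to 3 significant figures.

1165.01 Pa / 6 h × 0.0002953 inHg/Pa = 0.0573 inHg/h.

0.0573 inHg per hour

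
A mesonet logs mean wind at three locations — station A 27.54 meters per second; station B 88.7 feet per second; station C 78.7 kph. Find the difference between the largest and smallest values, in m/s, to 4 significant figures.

5.679 m/s

station B: 88.7 ft/s = 27.03576 m/s.
station C: 78.7 km/h = 21.86111 m/s.
Spread: 27.54000 − 21.86111 = 5.679 m/s.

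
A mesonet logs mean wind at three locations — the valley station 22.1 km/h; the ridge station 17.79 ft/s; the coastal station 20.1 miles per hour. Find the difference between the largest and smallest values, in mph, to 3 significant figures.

the valley station: 22.1 km/h = 13.7323 mph.
the ridge station: 17.79 ft/s = 12.1295 mph.
Spread: 20.1000 − 12.1295 = 7.97 mph.

7.97 mph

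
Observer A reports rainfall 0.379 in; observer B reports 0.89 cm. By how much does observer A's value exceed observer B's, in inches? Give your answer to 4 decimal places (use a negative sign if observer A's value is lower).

observer B: 0.89 cm = 0.350394 in.
Difference: 0.379000 − 0.350394 = 0.0286 in.

0.0286 in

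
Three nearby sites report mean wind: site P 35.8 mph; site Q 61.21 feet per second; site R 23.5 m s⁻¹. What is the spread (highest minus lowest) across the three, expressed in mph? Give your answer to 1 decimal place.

site Q: 61.21 ft/s = 41.734 mph.
site R: 23.5 m/s = 52.568 mph.
Spread: 52.568 − 35.800 = 16.8 mph.

16.8 mph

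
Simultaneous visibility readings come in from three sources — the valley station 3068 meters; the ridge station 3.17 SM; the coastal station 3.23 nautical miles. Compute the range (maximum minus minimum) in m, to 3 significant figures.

the ridge station: 3.17 SM = 5101.62 m.
the coastal station: 3.23 nmi = 5981.96 m.
Spread: 5981.96 − 3068.00 = 2910 m.

2910 m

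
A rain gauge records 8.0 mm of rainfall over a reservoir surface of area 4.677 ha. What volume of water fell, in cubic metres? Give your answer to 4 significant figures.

374.2 cubic metres

Area: 4.677 ha = 46770 m².
1 mm over 1 m² is 1 L, so volume = 8 × 46770 = 374160 L = 374.2 m³.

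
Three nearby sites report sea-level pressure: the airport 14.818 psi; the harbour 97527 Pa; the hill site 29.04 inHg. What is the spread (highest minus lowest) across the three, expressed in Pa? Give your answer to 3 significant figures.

the airport: 14.818 psi = 102166.51 Pa.
the hill site: 29.04 inHg = 98340.74 Pa.
Spread: 102166.51 − 97527.00 = 4640 Pa.

4640 Pa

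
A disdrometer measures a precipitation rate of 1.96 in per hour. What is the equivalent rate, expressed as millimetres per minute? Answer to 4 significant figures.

1.96 in/hour × 25.4 mm/in × 0.0166667 hour/minute = 0.8297 mm/minute.

0.8297 mm/minute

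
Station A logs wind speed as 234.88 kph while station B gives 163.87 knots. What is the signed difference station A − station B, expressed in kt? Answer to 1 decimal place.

-37.0 kt

station A: 234.88 km/h = 126.825 kt.
Difference: 126.825 − 163.870 = -37.0 kt.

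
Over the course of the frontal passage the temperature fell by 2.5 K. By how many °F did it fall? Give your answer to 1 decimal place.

Converting a difference, only the 9/5 scale factor applies: Δ°F = 2.5 × 1.8 = 4.5 °F.

4.5 °F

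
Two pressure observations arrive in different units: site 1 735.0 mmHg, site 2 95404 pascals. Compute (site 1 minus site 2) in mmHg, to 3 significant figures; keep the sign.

site 2: 95404 Pa = 715.589 mmHg.
Difference: 735.000 − 715.589 = 19.4 mmHg.

19.4 mmHg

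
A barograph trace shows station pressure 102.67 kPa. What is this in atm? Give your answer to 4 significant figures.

1 kPa = 0.00986923 atm, so 102.67 × 0.00986923 = 1.013 atm.

1.013 atm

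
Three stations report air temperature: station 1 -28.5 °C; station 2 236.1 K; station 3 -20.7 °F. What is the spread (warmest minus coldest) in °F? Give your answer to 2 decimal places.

station 2: 236.1 K = -37.050 °C.
station 3: -20.7 °F = -29.278 °C.
Spread: (-28.500) − (-37.050) = 8.550 °C = 15.39 °F.

15.39 °F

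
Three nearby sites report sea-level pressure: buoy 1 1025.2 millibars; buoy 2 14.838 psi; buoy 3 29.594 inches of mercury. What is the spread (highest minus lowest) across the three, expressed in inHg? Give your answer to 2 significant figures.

0.68 inHg

buoy 1: 1025.2 mb = 30.2741 inHg.
buoy 2: 14.838 psi = 30.2105 inHg.
Spread: 30.2741 − 29.5940 = 0.68 inHg.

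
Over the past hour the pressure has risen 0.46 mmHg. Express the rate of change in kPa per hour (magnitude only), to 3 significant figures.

0.0613 kPa per hour

0.46 mmHg / 1 h × 0.133322 kPa/mmHg = 0.0613 kPa/h.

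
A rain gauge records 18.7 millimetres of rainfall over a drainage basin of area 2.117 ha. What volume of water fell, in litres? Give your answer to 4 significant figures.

Area: 2.117 ha = 21170 m².
1 mm over 1 m² is 1 L, so volume = 18.7 × 21170 = 395879 L ≈ 395900 L.

395900 litres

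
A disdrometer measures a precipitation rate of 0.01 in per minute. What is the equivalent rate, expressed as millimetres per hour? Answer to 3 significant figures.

15.2 mm/hour

0.01 in/minute × 25.4 mm/in × 60 minute/hour = 15.2 mm/hour.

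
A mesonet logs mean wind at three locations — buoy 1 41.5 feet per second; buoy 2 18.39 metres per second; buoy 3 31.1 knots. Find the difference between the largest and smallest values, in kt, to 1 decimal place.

11.2 kt

buoy 1: 41.5 ft/s = 24.588 kt.
buoy 2: 18.39 m/s = 35.747 kt.
Spread: 35.747 − 24.588 = 11.2 kt.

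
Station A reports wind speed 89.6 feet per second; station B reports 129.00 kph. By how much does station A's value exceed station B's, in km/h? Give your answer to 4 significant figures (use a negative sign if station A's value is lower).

station A: 89.6 ft/s = 98.3163 km/h.
Difference: 98.3163 − 129.0000 = -30.68 km/h.

-30.68 km/h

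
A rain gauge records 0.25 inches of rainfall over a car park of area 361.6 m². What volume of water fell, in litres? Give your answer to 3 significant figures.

Depth: 0.25 in × 25.4 = 6.35 mm.
1 mm over 1 m² is 1 L, so volume = 6.35 × 361.6 = 2296.16 L ≈ 2300 L.

2300 litres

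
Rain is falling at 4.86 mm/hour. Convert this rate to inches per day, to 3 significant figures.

4.86 mm/hour × 0.0393701 in/mm × 24 hour/day = 4.59 in/day.

4.59 in/day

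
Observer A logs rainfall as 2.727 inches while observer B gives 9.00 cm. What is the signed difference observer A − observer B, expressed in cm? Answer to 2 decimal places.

-2.07 cm

observer A: 2.727 in = 6.9266 cm.
Difference: 6.9266 − 9.0000 = -2.07 cm.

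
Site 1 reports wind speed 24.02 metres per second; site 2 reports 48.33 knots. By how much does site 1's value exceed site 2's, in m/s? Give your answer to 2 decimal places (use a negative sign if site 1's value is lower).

site 2: 48.33 kt = 24.8631 m/s.
Difference: 24.0200 − 24.8631 = -0.84 m/s.

-0.84 m/s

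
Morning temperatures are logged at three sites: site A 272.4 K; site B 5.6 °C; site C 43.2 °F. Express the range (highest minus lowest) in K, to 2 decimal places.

6.97 K

site A: 272.4 K = -0.750 °C.
site C: 43.2 °F = 6.222 °C.
Spread: 6.222 − (-0.750) = 6.972 °C.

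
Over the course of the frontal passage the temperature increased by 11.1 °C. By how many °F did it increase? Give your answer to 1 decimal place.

20.0 °F

For a temperature change the 32° offset cancels: Δ°F = 11.1 × 1.8 = 20.0 °F.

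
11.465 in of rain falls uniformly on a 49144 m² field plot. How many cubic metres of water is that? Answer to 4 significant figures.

14310 cubic metres

Depth: 11.465 in × 25.4 = 291.211 mm.
1 mm over 1 m² is 1 L, so volume = 291.211 × 49144 = 14311273 L = 14310 m³.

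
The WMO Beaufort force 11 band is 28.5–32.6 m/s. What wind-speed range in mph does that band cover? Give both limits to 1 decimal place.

28.5–32.6 m/s × 2.237 = 63.8–72.9 mph.

63.8 to 72.9 mph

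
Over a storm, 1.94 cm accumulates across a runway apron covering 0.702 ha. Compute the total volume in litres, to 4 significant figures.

Depth: 1.94 cm × 10 = 19.4 mm.
Area: 0.702 ha = 7020 m².
1 mm over 1 m² is 1 L, so volume = 19.4 × 7020 = 136188 L ≈ 136200 L.

136200 litres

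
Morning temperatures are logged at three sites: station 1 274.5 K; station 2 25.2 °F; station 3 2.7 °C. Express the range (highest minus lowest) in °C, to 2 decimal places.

station 1: 274.5 K = 1.350 °C.
station 2: 25.2 °F = -3.778 °C.
Spread: 2.700 − (-3.778) = 6.478 °C.

6.48 °C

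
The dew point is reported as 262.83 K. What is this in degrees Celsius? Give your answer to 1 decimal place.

-10.3 °C

°C = 262.83 − 273.15 = -10.3 °C.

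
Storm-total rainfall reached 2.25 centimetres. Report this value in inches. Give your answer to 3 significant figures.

0.886 in

1 cm = 0.393701 in, so 2.25 × 0.393701 = 0.886 in.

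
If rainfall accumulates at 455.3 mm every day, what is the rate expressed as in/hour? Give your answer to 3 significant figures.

455.3 mm/day × 0.0393701 in/mm × 0.0416667 day/hour = 0.747 in/hour.

0.747 in/hour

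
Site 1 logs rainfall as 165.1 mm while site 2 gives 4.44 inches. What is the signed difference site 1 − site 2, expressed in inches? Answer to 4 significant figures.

site 1: 165.1 mm = 6.50000 in.
Difference: 6.50000 − 4.44000 = 2.060 in.

2.060 in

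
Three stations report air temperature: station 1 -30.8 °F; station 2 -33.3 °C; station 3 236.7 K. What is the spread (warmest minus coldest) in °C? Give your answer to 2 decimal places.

3.15 °C

station 1: -30.8 °F = -34.889 °C.
station 3: 236.7 K = -36.450 °C.
Spread: (-33.300) − (-36.450) = 3.150 °C.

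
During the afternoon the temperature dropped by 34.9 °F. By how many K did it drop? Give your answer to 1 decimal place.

For a temperature change the 32° offset cancels: ΔK = 34.9 × 0.5556 = 19.4 K.

19.4 K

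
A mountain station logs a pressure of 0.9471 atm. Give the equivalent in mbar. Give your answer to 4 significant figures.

1 atm = 1013.25 mb, so 0.9471 × 1013.25 = 959.6 mb.

959.6 mb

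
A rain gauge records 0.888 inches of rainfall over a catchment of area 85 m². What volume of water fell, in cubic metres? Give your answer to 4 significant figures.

1.917 cubic metres

Depth: 0.888 in × 25.4 = 22.5552 mm.
1 mm over 1 m² is 1 L, so volume = 22.5552 × 85 = 1917.192 L = 1.917 m³.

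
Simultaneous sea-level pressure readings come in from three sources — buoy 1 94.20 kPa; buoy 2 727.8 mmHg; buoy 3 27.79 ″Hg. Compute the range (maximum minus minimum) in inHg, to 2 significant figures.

0.86 inHg

buoy 1: 94.20 kPa = 27.8172 inHg.
buoy 2: 727.8 mmHg = 28.6535 inHg.
Spread: 28.6535 − 27.7900 = 0.86 inHg.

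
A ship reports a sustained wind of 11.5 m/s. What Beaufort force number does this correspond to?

11.5 m/s lies in the Beaufort 6 band (strong breeze, 10.8–13.8 m/s).

Beaufort force 6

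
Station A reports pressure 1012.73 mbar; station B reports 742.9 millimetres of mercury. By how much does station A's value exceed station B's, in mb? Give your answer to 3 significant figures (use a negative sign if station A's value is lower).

22.3 mb

station B: 742.9 mmHg = 990.452 mb.
Difference: 1012.730 − 990.452 = 22.3 mb.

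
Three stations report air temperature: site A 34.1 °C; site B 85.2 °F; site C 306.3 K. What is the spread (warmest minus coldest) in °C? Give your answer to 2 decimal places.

site B: 85.2 °F = 29.556 °C.
site C: 306.3 K = 33.150 °C.
Spread: 34.100 − 29.556 = 4.544 °C.

4.54 °C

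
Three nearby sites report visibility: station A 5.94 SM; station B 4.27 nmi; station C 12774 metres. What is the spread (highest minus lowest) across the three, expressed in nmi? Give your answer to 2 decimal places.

2.63 nmi

station A: 5.94 SM = 5.1617 nmi.
station C: 12774 m = 6.8974 nmi.
Spread: 6.8974 − 4.2700 = 2.63 nmi.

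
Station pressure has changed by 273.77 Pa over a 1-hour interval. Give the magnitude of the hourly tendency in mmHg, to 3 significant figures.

273.77 Pa / 1 h × 0.00750062 mmHg/Pa = 2.05 mmHg/h.

2.05 mmHg per hour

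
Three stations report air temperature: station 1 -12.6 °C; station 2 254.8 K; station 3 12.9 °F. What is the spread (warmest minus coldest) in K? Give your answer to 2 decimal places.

7.74 K

station 2: 254.8 K = -18.350 °C.
station 3: 12.9 °F = -10.611 °C.
Spread: (-10.611) − (-18.350) = 7.739 °C.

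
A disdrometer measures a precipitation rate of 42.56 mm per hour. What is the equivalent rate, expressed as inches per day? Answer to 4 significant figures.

40.21 in/day

42.56 mm/hour × 0.0393701 in/mm × 24 hour/day = 40.21 in/day.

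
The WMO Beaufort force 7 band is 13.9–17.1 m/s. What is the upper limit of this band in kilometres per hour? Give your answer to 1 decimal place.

13.9–17.1 m/s × 3.6 = 50.0–61.6 km/h.

61.6 km/h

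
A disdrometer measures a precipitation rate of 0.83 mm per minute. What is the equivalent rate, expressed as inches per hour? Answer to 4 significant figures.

1.961 in/hour

0.83 mm/minute × 0.0393701 in/mm × 60 minute/hour = 1.961 in/hour.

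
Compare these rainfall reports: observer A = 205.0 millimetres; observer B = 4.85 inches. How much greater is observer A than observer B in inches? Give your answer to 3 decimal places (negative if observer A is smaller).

observer A: 205.0 mm = 8.07087 in.
Difference: 8.07087 − 4.85000 = 3.221 in.

3.221 in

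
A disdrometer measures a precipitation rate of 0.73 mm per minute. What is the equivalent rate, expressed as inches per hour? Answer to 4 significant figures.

1.724 in/hour

0.73 mm/minute × 0.0393701 in/mm × 60 minute/hour = 1.724 in/hour.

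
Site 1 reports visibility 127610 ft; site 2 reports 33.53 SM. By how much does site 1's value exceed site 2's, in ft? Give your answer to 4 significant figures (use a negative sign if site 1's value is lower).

site 2: 33.53 SM = 177038.40 ft.
Difference: 127610.00 − 177038.40 = -49430 ft.

-49430 ft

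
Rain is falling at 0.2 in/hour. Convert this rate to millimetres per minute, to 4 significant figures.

0.2 in/hour × 25.4 mm/in × 0.0166667 hour/minute = 0.08467 mm/minute.

0.08467 mm/minute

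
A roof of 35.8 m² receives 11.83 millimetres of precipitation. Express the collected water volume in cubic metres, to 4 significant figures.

1 mm over 1 m² is 1 L, so volume = 11.83 × 35.8 = 423.514 L = 0.4235 m³.

0.4235 cubic metres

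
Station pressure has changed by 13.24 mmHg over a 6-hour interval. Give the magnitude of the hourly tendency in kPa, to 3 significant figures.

13.24 mmHg / 6 h × 0.133322 kPa/mmHg = 0.294 kPa/h.

0.294 kPa per hour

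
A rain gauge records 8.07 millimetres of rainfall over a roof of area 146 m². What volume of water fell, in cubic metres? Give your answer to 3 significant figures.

1.18 cubic metres

1 mm over 1 m² is 1 L, so volume = 8.07 × 146 = 1178.22 L = 1.18 m³.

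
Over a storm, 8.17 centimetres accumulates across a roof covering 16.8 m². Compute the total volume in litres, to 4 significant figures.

1373 litres

Depth: 8.17 cm × 10 = 81.7 mm.
1 mm over 1 m² is 1 L, so volume = 81.7 × 16.8 = 1372.56 L ≈ 1373 L.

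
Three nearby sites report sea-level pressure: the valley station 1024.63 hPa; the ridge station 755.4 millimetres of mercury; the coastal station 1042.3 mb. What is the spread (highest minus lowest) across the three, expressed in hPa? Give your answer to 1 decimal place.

35.2 hPa

the ridge station: 755.4 mmHg = 1007.117 hPa.
the coastal station: 1042.3 mb = 1042.300 hPa.
Spread: 1042.300 − 1007.117 = 35.2 hPa.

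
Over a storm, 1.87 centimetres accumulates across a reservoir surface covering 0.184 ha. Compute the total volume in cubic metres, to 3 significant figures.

Depth: 1.87 cm × 10 = 18.7 mm.
Area: 0.184 ha = 1840 m².
1 mm over 1 m² is 1 L, so volume = 18.7 × 1840 = 34408 L = 34.4 m³.

34.4 cubic metres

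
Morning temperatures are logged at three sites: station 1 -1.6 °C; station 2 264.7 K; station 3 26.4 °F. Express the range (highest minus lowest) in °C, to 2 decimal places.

station 2: 264.7 K = -8.450 °C.
station 3: 26.4 °F = -3.111 °C.
Spread: (-1.600) − (-8.450) = 6.850 °C.

6.85 °C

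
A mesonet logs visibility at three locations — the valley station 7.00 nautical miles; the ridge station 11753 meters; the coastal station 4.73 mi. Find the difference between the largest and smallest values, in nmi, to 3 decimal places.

the ridge station: 11753 m = 6.34611 nmi.
the coastal station: 4.73 SM = 4.11026 nmi.
Spread: 7.00000 − 4.11026 = 2.890 nmi.

2.890 nmi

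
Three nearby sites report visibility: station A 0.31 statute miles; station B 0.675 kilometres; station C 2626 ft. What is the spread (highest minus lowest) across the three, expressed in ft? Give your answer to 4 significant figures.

989.2 ft

station A: 0.31 SM = 1636.800 ft.
station B: 0.675 km = 2214.567 ft.
Spread: 2626.000 − 1636.800 = 989.2 ft.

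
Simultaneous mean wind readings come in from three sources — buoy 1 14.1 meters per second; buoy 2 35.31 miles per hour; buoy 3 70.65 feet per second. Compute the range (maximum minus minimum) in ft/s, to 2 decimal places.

buoy 1: 14.1 m/s = 46.2598 ft/s.
buoy 2: 35.31 mph = 51.7880 ft/s.
Spread: 70.6500 − 46.2598 = 24.39 ft/s.

24.39 ft/s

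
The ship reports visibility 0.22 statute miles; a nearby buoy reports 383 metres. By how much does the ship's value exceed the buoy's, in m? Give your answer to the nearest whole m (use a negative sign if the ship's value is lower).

-29 m

the ship: 0.22 SM = 354.06 m.
Difference: 354.06 − 383.00 = -29 m.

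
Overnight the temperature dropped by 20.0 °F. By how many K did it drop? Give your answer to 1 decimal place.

Converting a difference, only the 9/5 scale factor applies: ΔK = 20.0 × 0.5556 = 11.1 K.

11.1 K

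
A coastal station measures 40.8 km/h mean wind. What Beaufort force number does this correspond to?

Beaufort force 6

40.8 km/h = 11.3 m/s, which is Beaufort 6 (strong breeze, 10.8–13.8 m/s).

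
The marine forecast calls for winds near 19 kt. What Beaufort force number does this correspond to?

19 kt lies in the Beaufort 5 band (fresh breeze, 17–21 kt).

Beaufort force 5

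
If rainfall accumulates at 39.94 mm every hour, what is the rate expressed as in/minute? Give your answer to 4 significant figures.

0.02621 in/minute

39.94 mm/hour × 0.0393701 in/mm × 0.0166667 hour/minute = 0.02621 in/minute.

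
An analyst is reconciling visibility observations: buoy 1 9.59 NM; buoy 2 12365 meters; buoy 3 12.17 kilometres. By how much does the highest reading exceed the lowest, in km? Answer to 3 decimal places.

buoy 1: 9.59 nmi = 17.76068 km.
buoy 2: 12365 m = 12.36500 km.
Spread: 17.76068 − 12.17000 = 5.591 km.

5.591 km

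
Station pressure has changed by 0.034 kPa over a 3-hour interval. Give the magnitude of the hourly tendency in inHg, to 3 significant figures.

0.034 kPa / 3 h × 0.2953 inHg/kPa = 0.00335 inHg/h.

0.00335 inHg per hour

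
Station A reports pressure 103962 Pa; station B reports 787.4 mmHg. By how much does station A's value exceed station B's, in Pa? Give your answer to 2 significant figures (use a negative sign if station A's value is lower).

station B: 787.4 mmHg = 104978.05 Pa.
Difference: 103962.00 − 104978.05 = -1000 Pa.

-1000 Pa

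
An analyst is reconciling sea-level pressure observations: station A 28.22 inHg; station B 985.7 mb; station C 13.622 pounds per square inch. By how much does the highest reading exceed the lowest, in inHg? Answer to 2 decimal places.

1.37 inHg

station B: 985.7 mb = 29.1077 inHg.
station C: 13.622 psi = 27.7347 inHg.
Spread: 29.1077 − 27.7347 = 1.37 inHg.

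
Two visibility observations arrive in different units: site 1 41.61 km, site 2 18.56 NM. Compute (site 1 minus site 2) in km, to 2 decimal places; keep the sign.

7.24 km

site 2: 18.56 nmi = 34.3731 km.
Difference: 41.6100 − 34.3731 = 7.24 km.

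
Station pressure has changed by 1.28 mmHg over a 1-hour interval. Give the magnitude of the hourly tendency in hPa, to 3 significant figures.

1.71 hPa per hour

1.28 mmHg / 1 h × 1.33322 hPa/mmHg = 1.71 hPa/h.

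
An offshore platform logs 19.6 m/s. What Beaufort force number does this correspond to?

19.6 m/s lies in the Beaufort 8 band (gale, 17.2–20.7 m/s).

Beaufort force 8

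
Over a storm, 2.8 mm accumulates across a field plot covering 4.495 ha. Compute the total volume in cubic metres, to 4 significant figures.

Area: 4.495 ha = 44950 m².
1 mm over 1 m² is 1 L, so volume = 2.8 × 44950 = 125860 L = 125.9 m³.

125.9 cubic metres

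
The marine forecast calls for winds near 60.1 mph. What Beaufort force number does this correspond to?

60.1 mph = 26.9 m/s, which is Beaufort 10 (storm, 24.5–28.4 m/s).

Beaufort force 10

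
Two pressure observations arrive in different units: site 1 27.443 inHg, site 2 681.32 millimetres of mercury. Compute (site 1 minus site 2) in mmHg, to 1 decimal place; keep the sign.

site 1: 27.443 inHg = 697.052 mmHg.
Difference: 697.052 − 681.320 = 15.7 mmHg.

15.7 mmHg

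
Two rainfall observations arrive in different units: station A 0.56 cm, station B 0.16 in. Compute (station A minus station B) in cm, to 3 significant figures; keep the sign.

station B: 0.16 in = 0.40640 cm.
Difference: 0.56000 − 0.40640 = 0.154 cm.

0.154 cm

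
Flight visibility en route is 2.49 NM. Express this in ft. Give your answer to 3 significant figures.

15100 ft

1 nmi = 6076.12 ft, so 2.49 × 6076.12 = 15100 ft.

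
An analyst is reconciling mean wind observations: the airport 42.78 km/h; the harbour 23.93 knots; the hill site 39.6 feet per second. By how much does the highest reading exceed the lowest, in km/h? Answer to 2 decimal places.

1.54 km/h

the harbour: 23.93 kt = 44.3184 km/h.
the hill site: 39.6 ft/s = 43.4523 km/h.
Spread: 44.3184 − 42.7800 = 1.54 km/h.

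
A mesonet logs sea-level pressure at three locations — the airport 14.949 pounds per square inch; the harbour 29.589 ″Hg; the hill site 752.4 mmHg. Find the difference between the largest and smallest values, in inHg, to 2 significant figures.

the airport: 14.949 psi = 30.4365 inHg.
the hill site: 752.4 mmHg = 29.6220 inHg.
Spread: 30.4365 − 29.5890 = 0.85 inHg.

0.85 inHg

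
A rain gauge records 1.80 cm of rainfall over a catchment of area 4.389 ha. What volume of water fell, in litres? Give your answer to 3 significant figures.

790000 litres

Depth: 1.80 cm × 10 = 18 mm.
Area: 4.389 ha = 43890 m².
1 mm over 1 m² is 1 L, so volume = 18 × 43890 = 790020 L ≈ 790000 L.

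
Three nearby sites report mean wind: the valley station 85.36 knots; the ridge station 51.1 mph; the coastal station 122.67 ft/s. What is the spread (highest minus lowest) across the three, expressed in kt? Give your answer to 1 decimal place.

41.0 kt

the ridge station: 51.1 mph = 44.405 kt.
the coastal station: 122.67 ft/s = 72.680 kt.
Spread: 85.360 − 44.405 = 41.0 kt.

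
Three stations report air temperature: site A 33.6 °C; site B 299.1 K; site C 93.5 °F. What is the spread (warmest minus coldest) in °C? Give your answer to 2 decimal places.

site B: 299.1 K = 25.950 °C.
site C: 93.5 °F = 34.167 °C.
Spread: 34.167 − 25.950 = 8.217 °C.

8.22 °C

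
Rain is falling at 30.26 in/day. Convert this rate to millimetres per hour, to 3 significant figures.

32.0 mm/hour

30.26 in/day × 25.4 mm/in × 0.0416667 day/hour = 32.0 mm/hour.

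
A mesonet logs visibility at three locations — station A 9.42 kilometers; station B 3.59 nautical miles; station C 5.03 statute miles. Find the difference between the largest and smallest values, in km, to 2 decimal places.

station B: 3.59 nmi = 6.6487 km.
station C: 5.03 SM = 8.0950 km.
Spread: 9.4200 − 6.6487 = 2.77 km.

2.77 km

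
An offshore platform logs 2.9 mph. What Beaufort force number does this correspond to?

2.9 mph = 1.3 m/s, which is Beaufort 1 (light air, 0.3–1.5 m/s).

Beaufort force 1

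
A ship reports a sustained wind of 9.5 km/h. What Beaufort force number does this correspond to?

Beaufort force 2

9.5 km/h = 2.6 m/s, which is Beaufort 2 (light breeze, 1.6–3.3 m/s).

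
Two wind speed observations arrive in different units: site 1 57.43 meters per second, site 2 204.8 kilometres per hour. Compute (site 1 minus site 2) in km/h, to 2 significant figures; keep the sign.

1.9 km/h

site 1: 57.43 m/s = 206.748 km/h.
Difference: 206.748 − 204.800 = 1.9 km/h.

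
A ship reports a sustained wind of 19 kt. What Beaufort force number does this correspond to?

19 kt lies in the Beaufort 5 band (fresh breeze, 17–21 kt).

Beaufort force 5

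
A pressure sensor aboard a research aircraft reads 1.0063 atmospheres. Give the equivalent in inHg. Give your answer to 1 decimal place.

30.1 inHg

1 atm = 29.9213 inHg, so 1.0063 × 29.9213 = 30.1 inHg.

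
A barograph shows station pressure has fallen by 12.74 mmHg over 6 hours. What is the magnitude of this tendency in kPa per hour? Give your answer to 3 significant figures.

0.283 kPa per hour

12.74 mmHg / 6 h × 0.133322 kPa/mmHg = 0.283 kPa/h.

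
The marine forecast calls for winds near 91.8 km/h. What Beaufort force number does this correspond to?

Beaufort force 10

91.8 km/h = 25.5 m/s, which is Beaufort 10 (storm, 24.5–28.4 m/s).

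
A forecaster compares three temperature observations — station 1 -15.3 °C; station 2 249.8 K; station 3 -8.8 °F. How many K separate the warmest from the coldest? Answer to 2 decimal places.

8.05 K

station 2: 249.8 K = -23.350 °C.
station 3: -8.8 °F = -22.667 °C.
Spread: (-15.300) − (-23.350) = 8.050 °C.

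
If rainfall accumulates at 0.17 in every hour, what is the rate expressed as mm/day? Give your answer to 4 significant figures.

0.17 in/hour × 25.4 mm/in × 24 hour/day = 103.6 mm/day.

103.6 mm/day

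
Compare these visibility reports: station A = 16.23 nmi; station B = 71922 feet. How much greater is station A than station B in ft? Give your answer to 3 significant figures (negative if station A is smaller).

26700 ft

station A: 16.23 nmi = 98615.35 ft.
Difference: 98615.35 − 71922.00 = 26700 ft.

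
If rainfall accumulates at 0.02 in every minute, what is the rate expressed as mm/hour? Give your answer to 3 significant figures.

30.5 mm/hour

0.02 in/minute × 25.4 mm/in × 60 minute/hour = 30.5 mm/hour.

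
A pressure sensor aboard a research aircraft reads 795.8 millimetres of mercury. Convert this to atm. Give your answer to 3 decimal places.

1 mmHg = 0.00131579 atm, so 795.8 × 0.00131579 = 1.047 atm.

1.047 atm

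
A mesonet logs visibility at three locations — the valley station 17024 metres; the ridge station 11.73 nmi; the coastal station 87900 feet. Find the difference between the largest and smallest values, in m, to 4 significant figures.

9768 m

the ridge station: 11.73 nmi = 21723.96 m.
the coastal station: 87900 ft = 26791.92 m.
Spread: 26791.92 − 17024.00 = 9768 m.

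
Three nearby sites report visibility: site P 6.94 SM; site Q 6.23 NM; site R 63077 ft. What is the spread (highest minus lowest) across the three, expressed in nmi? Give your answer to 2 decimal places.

site P: 6.94 SM = 6.0307 nmi.
site R: 63077 ft = 10.3811 nmi.
Spread: 10.3811 − 6.0307 = 4.35 nmi.

4.35 nmi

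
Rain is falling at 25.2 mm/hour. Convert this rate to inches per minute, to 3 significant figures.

25.2 mm/hour × 0.0393701 in/mm × 0.0166667 hour/minute = 0.0165 in/minute.

0.0165 in/minute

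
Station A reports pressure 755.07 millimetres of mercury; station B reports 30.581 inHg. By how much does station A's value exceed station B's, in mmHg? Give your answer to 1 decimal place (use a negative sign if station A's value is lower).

-21.7 mmHg

station B: 30.581 inHg = 776.757 mmHg.
Difference: 755.070 − 776.757 = -21.7 mmHg.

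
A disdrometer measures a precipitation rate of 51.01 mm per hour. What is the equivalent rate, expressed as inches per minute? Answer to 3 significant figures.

0.0335 in/minute

51.01 mm/hour × 0.0393701 in/mm × 0.0166667 hour/minute = 0.0335 in/minute.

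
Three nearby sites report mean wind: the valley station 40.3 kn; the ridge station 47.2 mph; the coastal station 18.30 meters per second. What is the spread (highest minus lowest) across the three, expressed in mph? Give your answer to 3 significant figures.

6.26 mph

the valley station: 40.3 kt = 46.3764 mph.
the coastal station: 18.30 m/s = 40.9359 mph.
Spread: 47.2000 − 40.9359 = 6.26 mph.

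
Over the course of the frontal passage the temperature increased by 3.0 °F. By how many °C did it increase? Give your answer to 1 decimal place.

For a temperature change the 32° offset cancels: Δ°C = 3.0 × 0.5556 = 1.7 °C.

1.7 °C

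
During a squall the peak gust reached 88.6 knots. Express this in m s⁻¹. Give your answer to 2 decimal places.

45.58 m/s

1 kt = 0.514444 m/s, so 88.6 × 0.514444 = 45.58 m/s.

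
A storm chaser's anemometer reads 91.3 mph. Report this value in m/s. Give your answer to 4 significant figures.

1 mph = 0.44704 m/s, so 91.3 × 0.44704 = 40.81 m/s.

40.81 m/s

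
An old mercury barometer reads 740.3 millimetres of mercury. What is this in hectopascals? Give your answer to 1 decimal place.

1 mmHg = 1.33322 hPa, so 740.3 × 1.33322 = 987.0 hPa.

987.0 hPa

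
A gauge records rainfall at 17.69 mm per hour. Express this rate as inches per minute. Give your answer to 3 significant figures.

0.0116 in/minute

17.69 mm/hour × 0.0393701 in/mm × 0.0166667 hour/minute = 0.0116 in/minute.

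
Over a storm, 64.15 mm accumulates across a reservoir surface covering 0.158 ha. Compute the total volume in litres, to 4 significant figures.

101400 litres

Area: 0.158 ha = 1580 m².
1 mm over 1 m² is 1 L, so volume = 64.15 × 1580 = 101357 L ≈ 101400 L.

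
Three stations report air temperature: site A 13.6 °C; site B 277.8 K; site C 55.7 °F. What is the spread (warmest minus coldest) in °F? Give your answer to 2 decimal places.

site B: 277.8 K = 4.650 °C.
site C: 55.7 °F = 13.167 °C.
Spread: 13.600 − 4.650 = 8.950 °C = 16.11 °F.

16.11 °F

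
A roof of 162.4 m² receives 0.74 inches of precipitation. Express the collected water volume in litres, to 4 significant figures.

Depth: 0.74 in × 25.4 = 18.796 mm.
1 mm over 1 m² is 1 L, so volume = 18.796 × 162.4 = 3052.4704 L ≈ 3052 L.

3052 litres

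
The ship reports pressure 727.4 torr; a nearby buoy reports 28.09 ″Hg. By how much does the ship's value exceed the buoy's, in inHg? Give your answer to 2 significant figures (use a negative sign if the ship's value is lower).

the ship: 727.4 mmHg = 28.6378 inHg.
Difference: 28.6378 − 28.0900 = 0.55 inHg.

0.55 inHg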